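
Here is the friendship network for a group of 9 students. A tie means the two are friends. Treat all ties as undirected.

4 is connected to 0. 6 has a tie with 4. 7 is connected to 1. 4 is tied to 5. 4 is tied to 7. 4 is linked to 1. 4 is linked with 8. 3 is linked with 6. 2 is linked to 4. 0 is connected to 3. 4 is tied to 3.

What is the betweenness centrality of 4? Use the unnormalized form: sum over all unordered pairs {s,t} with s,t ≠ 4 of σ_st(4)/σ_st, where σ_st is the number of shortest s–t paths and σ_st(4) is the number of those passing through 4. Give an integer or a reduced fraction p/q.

49/2

Pairs whose geodesics pass through 4 — 5–0: 1; 5–1: 1; 5–6: 1; 5–2: 1; 5–3: 1; 5–8: 1; 5–7: 1; 0–1: 1; 0–6: 1/2; 0–2: 1; 0–8: 1; 0–7: 1; 1–6: 1; 1–2: 1 … (+11 more pairs).
All other pairs contribute 0.
Summing the contributions gives betweenness(4) = 49/2.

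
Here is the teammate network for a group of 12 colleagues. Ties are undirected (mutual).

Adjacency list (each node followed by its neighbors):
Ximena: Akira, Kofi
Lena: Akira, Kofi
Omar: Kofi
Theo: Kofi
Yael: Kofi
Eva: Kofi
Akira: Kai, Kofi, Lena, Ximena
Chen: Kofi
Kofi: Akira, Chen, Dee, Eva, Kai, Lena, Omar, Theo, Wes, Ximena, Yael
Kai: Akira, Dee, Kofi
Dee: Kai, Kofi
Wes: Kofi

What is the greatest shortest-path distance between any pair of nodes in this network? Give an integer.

Eccentricity of each node (its greatest distance to any other): Akira:2, Chen:2, Dee:2, Eva:2, Kai:2, Kofi:1, Lena:2, Omar:2, Theo:2, Wes:2, Ximena:2, Yael:2.
The maximum eccentricity is 2, realized for instance by the pair Kai–Theo via Kai – Kofi – Theo. So the diameter is 2.

2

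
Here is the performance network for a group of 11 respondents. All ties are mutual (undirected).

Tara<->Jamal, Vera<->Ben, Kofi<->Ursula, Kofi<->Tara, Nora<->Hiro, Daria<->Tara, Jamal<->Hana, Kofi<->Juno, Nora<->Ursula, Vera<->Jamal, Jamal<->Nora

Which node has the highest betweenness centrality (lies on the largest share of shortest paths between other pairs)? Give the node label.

Jamal

Unnormalized betweenness of each node: Ben:0, Daria:0, Hana:0, Hiro:0, Jamal:27, Juno:0, Kofi:11, Nora:13, Tara:17, Ursula:4, Vera:9.
Jamal has the largest value, 27, making it the main broker — the node through which the most shortest paths run.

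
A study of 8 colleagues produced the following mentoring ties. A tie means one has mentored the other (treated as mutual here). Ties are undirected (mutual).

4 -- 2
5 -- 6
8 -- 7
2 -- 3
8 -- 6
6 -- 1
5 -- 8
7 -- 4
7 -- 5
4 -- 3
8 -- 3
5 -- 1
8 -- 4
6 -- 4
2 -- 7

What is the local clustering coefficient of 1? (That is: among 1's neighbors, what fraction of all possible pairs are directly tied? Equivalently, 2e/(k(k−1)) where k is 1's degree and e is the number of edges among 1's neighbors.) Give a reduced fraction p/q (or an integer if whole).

1's neighbors: 5 and 6 (k = 2).
Possible neighbor pairs: C(2,2) = 1. Edges among them: 5–6 → e = 1.
Clustering(1) = 1/1.

1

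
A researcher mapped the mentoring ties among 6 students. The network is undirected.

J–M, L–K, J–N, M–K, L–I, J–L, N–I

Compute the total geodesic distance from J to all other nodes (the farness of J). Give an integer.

7

Distances from J: I:2, K:2, L:1, M:1, N:1.
Sum = 2 + 2 + 1 + 1 + 1 = 7.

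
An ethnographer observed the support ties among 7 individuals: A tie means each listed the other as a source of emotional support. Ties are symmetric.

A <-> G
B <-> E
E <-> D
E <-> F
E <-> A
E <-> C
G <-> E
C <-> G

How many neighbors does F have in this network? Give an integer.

1

F is directly tied to E. That is 1 neighbor, so the degree of F is 1.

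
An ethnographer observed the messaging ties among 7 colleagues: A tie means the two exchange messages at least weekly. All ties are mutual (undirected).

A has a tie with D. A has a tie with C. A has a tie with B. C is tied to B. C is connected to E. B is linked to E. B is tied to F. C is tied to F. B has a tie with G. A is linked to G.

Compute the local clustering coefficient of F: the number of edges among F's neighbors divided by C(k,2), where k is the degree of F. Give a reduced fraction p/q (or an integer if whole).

F's neighbors: B and C (k = 2).
Possible neighbor pairs: C(2,2) = 1. Edges among them: B–C → e = 1.
Clustering(F) = 1/1.

1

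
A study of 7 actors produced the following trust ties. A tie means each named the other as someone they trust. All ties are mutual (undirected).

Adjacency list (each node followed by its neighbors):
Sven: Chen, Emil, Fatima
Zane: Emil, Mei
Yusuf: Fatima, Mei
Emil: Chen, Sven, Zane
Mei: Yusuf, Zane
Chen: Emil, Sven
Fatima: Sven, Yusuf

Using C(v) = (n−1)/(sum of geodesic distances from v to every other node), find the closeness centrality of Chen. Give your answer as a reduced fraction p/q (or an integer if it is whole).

Distances from Chen: Emil:1, Fatima:2, Mei:3, Sven:1, Yusuf:3, Zane:2. Sum = 12.
n = 7, so closeness = 6/12 = 1/2.

1/2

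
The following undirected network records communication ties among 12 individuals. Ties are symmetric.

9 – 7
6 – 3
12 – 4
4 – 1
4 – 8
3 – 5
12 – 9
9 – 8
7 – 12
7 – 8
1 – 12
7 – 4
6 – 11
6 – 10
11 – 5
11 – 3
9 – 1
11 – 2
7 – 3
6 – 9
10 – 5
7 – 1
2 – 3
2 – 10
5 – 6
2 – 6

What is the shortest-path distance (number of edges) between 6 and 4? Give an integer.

One shortest route is 6 – 9 – 8 – 4, which uses 3 edges, and at distance 2 from 6 we only reach {1, 7, 8, 12}, which does not include 4. So d(6,4) = 3.

3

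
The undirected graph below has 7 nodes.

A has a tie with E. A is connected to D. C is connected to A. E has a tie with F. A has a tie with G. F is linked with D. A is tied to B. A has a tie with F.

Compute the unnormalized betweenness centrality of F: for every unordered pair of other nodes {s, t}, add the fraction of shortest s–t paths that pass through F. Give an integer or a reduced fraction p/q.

Pairs whose geodesics pass through F — D–E: 1/2.
All other pairs contribute 0.
Summing the contributions gives betweenness(F) = 1/2.

1/2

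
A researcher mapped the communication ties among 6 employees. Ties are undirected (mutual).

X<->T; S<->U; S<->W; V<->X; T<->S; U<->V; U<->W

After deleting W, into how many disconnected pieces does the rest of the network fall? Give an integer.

W's neighbors (S and U) remain reachable from one another through other ties, so the rest of the network stays in one piece.

1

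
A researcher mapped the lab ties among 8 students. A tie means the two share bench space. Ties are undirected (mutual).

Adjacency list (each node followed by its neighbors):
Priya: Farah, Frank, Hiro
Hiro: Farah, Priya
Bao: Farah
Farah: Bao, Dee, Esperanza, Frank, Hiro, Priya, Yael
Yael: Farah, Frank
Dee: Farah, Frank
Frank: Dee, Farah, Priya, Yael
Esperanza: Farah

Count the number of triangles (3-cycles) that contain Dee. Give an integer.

Dee's neighbors: Farah and Frank.
Neighbor pairs that are themselves tied: Dee–Farah–Frank. Each forms one triangle with Dee, for 1 in total.

1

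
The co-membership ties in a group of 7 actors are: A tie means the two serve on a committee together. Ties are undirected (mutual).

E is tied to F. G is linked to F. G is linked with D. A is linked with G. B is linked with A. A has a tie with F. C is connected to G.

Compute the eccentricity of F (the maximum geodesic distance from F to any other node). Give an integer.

Distances from F: A:1, B:2, C:2, D:2, E:1, G:1.
The largest is 2 (to C, D, and B), so the eccentricity of F is 2.

2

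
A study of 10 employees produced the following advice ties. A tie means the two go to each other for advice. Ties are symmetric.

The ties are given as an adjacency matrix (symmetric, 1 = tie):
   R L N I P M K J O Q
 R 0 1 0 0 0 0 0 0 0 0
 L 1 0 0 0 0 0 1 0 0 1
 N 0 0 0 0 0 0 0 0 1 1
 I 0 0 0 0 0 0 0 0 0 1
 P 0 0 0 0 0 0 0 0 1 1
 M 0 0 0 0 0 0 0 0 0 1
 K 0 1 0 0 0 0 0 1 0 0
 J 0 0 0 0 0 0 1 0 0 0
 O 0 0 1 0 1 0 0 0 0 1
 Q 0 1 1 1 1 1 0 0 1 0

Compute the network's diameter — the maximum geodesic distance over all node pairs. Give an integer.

4

Eccentricity of each node (its greatest distance to any other): I:4, J:4, K:3, L:2, M:4, N:4, O:4, P:4, Q:3, R:3.
The maximum eccentricity is 4, realized for instance by the pair N–J via N – Q – L – K – J. So the diameter is 4.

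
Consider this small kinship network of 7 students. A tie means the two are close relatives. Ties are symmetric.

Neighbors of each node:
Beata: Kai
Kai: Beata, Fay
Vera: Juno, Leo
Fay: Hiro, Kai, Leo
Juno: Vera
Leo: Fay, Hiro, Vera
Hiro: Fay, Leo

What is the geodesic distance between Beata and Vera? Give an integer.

One shortest route is Beata – Kai – Fay – Leo – Vera, which uses 4 edges, and at distance 3 from Beata we only reach {Hiro, Leo}, which does not include Vera. So d(Beata,Vera) = 4.

4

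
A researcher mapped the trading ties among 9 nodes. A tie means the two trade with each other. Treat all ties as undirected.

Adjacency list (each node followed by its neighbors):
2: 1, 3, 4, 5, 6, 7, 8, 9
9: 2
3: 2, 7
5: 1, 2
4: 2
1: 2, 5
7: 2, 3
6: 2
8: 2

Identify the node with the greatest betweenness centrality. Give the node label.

2

Unnormalized betweenness of each node: 1:0, 2:26, 3:0, 4:0, 5:0, 6:0, 7:0, 8:0, 9:0.
2 has the largest value, 26, making it the main broker — the node through which the most shortest paths run.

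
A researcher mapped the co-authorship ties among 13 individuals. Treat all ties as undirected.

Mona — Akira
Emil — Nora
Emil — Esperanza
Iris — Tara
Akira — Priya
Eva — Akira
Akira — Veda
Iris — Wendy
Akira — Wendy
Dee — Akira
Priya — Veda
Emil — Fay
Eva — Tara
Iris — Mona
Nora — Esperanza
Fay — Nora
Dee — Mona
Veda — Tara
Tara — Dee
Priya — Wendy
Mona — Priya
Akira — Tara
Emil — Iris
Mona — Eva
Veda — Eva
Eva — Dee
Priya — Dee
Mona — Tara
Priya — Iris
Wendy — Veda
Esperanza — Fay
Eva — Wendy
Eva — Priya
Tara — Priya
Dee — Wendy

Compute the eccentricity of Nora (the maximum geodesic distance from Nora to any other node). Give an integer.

Distances from Nora: Akira:4, Dee:4, Emil:1, Esperanza:1, Eva:4, Fay:1, Iris:2, Mona:3, Priya:3, Tara:3, Veda:4, Wendy:3.
The largest is 4 (to Eva, Dee, Akira, and Veda), so the eccentricity of Nora is 4.

4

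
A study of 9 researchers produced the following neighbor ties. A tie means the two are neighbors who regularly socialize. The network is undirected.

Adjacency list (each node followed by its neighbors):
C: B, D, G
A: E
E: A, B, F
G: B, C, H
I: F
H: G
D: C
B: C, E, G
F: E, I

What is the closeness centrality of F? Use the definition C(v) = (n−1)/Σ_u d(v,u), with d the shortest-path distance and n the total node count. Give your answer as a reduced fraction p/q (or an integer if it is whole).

Distances from F: A:2, B:2, C:3, D:4, E:1, G:3, H:4, I:1. Sum = 20.
n = 9, so closeness = 8/20 = 2/5.

2/5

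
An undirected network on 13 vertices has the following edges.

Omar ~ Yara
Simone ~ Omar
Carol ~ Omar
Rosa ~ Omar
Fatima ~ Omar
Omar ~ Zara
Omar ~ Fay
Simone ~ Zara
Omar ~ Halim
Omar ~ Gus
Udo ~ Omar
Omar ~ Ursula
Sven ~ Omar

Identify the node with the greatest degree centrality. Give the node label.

Omar

Degrees — Carol:1, Fatima:1, Fay:1, Gus:1, Halim:1, Omar:12, Rosa:1, Simone:2, Sven:1, Udo:1, Ursula:1, Yara:1, Zara:2.
The maximum is 12, attained only by Omar.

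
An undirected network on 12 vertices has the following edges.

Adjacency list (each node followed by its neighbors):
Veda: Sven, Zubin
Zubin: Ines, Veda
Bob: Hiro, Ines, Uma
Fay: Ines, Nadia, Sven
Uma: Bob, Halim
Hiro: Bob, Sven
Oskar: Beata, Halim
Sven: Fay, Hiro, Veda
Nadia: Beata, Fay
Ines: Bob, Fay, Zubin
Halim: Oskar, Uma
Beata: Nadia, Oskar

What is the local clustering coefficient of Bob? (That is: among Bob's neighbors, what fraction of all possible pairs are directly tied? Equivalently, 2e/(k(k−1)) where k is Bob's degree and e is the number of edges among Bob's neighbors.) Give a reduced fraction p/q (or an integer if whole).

0

Bob's neighbors: Hiro, Ines, and Uma (k = 3).
Possible neighbor pairs: C(3,2) = 3. Edges among them: none → e = 0.
Clustering(Bob) = 0/3 = 0.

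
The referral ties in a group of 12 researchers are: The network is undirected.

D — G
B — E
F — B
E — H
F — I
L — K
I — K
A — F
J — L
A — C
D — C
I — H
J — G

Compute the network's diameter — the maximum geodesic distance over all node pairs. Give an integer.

Eccentricity of each node (its greatest distance to any other): A:4, B:5, C:4, D:5, E:6, F:4, G:6, H:5, I:4, J:5, K:4, L:4.
The maximum eccentricity is 6, realized for instance by the pair G–E via G – J – L – K – I – H – E. So the diameter is 6.

6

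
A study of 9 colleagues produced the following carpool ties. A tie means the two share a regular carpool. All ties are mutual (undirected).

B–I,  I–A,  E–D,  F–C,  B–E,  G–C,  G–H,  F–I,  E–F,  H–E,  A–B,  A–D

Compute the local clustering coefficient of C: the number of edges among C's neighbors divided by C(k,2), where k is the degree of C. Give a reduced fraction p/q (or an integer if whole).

C's neighbors: F and G (k = 2).
Possible neighbor pairs: C(2,2) = 1. Edges among them: none → e = 0.
Clustering(C) = 0/1.

0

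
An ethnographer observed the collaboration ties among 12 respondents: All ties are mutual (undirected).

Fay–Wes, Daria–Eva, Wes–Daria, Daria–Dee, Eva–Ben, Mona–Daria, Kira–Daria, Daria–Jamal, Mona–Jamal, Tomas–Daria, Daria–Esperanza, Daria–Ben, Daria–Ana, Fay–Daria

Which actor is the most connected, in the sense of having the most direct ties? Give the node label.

Daria

Degrees — Ana:1, Ben:2, Daria:11, Dee:1, Esperanza:1, Eva:2, Fay:2, Jamal:2, Kira:1, Mona:2, Tomas:1, Wes:2.
The maximum is 11, attained only by Daria.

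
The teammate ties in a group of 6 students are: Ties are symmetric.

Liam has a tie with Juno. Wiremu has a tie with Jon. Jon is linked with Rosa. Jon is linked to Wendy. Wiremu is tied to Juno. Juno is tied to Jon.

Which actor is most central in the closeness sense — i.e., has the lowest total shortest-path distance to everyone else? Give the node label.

Farness (sum of distances to all others) for each node — Jon:6, Juno:7, Liam:11, Rosa:10, Wendy:10, Wiremu:8.
The smallest farness is 6, for Jon, so Jon has the highest closeness.

Jon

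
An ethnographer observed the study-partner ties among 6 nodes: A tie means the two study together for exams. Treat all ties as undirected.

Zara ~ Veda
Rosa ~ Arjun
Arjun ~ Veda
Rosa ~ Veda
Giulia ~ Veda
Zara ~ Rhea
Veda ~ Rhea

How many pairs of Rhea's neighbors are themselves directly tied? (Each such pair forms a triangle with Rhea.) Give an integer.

Rhea's neighbors: Veda and Zara.
Neighbor pairs that are themselves tied: Rhea–Veda–Zara. Each forms one triangle with Rhea, for 1 in total.

1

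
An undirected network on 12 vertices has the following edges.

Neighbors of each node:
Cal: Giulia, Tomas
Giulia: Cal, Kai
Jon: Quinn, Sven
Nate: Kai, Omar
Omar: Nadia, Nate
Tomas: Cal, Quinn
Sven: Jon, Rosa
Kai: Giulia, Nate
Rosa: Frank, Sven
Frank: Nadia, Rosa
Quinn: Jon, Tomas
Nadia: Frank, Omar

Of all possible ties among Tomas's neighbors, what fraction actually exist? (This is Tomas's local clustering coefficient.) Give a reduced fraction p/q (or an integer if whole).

0

Tomas's neighbors: Cal and Quinn (k = 2).
Possible neighbor pairs: C(2,2) = 1. Edges among them: none → e = 0.
Clustering(Tomas) = 0/1.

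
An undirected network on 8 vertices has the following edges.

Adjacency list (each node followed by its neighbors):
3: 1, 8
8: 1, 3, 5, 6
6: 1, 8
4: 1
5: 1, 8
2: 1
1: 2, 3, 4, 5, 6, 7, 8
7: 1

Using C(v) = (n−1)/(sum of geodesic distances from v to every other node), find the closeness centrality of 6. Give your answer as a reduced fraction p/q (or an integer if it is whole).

Distances from 6: 1:1, 2:2, 3:2, 4:2, 5:2, 7:2, 8:1. Sum = 12.
n = 8, so closeness = 7/12.

7/12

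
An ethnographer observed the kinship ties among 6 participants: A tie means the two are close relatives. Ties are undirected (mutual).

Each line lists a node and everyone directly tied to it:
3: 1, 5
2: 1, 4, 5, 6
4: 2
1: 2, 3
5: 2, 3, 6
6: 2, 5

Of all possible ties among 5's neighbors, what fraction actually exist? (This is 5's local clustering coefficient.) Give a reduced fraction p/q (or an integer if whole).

1/3

5's neighbors: 2, 3, and 6 (k = 3).
Possible neighbor pairs: C(3,2) = 3. Edges among them: 2–6 → e = 1.
Clustering(5) = 1/3.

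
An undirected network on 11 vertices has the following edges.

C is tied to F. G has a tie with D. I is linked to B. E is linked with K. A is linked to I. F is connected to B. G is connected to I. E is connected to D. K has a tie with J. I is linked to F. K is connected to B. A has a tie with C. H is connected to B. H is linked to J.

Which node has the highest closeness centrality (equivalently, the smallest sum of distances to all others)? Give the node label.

B

Farness (sum of distances to all others) for each node — A:25, B:17, C:27, D:26, E:25, F:20, G:23, H:24, I:18, J:27, K:20.
The smallest farness is 17, for B, so B has the highest closeness.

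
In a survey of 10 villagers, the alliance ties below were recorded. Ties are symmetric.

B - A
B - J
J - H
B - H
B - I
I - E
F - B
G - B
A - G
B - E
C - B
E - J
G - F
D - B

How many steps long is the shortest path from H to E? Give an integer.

2

One shortest route is H – B – E, which uses 2 edges, and H and E are not directly tied, so nothing shorter exists. So d(H,E) = 2.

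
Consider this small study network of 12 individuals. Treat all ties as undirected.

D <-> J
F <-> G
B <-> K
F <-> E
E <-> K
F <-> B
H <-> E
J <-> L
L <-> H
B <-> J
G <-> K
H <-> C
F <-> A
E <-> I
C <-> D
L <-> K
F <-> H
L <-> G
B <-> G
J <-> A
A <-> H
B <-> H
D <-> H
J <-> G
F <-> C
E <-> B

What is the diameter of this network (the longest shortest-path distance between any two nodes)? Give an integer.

Eccentricity of each node (its greatest distance to any other): A:3, B:2, C:3, D:3, E:2, F:2, G:3, H:2, I:3, J:3, K:3, L:3.
The maximum eccentricity is 3, realized for instance by the pair L–I via L – K – E – I. So the diameter is 3.

3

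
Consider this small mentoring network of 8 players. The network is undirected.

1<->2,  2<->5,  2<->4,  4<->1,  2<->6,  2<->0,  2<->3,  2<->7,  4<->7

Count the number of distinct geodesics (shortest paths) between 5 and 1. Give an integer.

The shortest distance is 2, and the only length-2 path is 5–2–1. So there is exactly 1 shortest path.

1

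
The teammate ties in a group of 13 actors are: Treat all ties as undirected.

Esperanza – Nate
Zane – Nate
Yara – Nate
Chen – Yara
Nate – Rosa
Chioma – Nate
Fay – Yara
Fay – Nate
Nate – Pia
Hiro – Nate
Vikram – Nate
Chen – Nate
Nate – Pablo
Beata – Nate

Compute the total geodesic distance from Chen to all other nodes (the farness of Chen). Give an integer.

Distances from Chen: Beata:2, Chioma:2, Esperanza:2, Fay:2, Hiro:2, Nate:1, Pablo:2, Pia:2, Rosa:2, Vikram:2, Yara:1, Zane:2.
Sum = 2 + 2 + 2 + 2 + 2 + 1 + 2 + 2 + 2 + 2 + 1 + 2 = 22.

22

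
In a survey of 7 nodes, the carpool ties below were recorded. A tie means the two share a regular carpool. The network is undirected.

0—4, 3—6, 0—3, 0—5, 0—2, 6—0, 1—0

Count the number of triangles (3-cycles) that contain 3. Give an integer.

1

3's neighbors: 0 and 6.
Neighbor pairs that are themselves tied: 3–0–6. Each forms one triangle with 3, for 1 in total.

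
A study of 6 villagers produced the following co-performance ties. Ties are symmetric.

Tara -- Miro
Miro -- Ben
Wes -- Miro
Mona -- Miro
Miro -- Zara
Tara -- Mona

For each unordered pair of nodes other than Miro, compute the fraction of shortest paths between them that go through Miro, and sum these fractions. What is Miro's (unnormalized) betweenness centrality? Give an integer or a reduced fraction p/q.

9

Pairs whose geodesics pass through Miro — Wes–Tara: 1; Wes–Mona: 1; Wes–Zara: 1; Wes–Ben: 1; Tara–Zara: 1; Tara–Ben: 1; Mona–Zara: 1; Mona–Ben: 1; Zara–Ben: 1.
All other pairs contribute 0.
Summing the contributions gives betweenness(Miro) = 9.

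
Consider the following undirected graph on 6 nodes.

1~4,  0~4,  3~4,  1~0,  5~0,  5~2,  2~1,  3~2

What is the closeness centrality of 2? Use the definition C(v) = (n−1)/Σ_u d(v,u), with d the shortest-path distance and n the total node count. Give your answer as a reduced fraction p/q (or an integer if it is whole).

5/7

Distances from 2: 0:2, 1:1, 3:1, 4:2, 5:1. Sum = 7.
n = 6, so closeness = 5/7.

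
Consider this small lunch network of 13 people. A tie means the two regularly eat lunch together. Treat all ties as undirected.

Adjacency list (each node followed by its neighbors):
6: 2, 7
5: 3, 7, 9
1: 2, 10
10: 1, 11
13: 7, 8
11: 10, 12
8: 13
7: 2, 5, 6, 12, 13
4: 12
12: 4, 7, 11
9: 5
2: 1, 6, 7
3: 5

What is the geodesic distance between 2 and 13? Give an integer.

2

One shortest route is 2 – 7 – 13, which uses 2 edges, and 2 and 13 are not directly tied, so nothing shorter exists. So d(2,13) = 2.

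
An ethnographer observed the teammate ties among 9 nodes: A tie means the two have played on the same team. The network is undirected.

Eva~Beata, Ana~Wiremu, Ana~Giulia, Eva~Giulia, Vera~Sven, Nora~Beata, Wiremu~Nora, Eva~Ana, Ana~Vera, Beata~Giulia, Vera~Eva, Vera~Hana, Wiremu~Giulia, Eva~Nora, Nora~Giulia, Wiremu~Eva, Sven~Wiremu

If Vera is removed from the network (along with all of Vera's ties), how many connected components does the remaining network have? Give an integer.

Without Vera, the remaining ties split the others into: {Ana, Beata, Eva, Giulia, Nora, Sven, Wiremu}; {Hana}.
That's 2 separate components.

2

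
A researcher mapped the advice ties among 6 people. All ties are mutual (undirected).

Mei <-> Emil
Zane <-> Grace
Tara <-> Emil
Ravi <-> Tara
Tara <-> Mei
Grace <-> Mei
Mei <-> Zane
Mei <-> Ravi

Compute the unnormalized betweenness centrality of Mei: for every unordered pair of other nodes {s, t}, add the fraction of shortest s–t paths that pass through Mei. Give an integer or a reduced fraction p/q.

13/2

Pairs whose geodesics pass through Mei — Emil–Zane: 1; Emil–Grace: 1; Emil–Ravi: 1/2; Zane–Tara: 1; Zane–Ravi: 1; Tara–Grace: 1; Grace–Ravi: 1.
All other pairs contribute 0.
Summing the contributions gives betweenness(Mei) = 13/2.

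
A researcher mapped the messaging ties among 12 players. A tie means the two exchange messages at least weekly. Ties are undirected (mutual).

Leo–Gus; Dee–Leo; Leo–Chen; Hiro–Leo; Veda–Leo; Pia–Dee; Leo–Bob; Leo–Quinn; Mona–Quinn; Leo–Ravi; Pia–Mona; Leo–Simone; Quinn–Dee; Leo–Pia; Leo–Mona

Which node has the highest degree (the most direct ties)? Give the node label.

Degrees — Bob:1, Chen:1, Dee:3, Gus:1, Hiro:1, Leo:11, Mona:3, Pia:3, Quinn:3, Ravi:1, Simone:1, Veda:1.
The maximum is 11, attained only by Leo.

Leo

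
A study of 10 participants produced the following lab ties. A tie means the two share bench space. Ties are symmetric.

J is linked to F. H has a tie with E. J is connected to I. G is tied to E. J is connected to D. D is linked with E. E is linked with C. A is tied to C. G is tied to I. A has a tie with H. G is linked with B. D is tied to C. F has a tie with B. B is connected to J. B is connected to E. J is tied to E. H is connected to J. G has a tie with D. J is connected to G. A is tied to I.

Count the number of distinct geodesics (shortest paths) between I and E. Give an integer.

The shortest distance is 2. The length-2 paths are: I–J–E; I–G–E.
That gives 2 distinct shortest paths.

2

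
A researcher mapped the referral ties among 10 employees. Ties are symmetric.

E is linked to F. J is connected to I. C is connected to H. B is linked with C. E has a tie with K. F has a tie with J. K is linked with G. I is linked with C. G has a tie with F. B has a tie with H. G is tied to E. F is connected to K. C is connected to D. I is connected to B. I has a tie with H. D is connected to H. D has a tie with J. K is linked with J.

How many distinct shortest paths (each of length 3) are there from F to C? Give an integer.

The shortest distance is 3. The length-3 paths are: F–J–D–C; F–J–I–C.
That gives 2 distinct shortest paths.

2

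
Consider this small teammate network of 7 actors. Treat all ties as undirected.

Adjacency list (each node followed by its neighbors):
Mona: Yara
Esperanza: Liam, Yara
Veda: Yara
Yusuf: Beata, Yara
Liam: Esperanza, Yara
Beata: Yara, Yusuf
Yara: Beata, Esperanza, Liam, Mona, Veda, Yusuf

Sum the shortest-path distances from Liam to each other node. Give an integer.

Distances from Liam: Beata:2, Esperanza:1, Mona:2, Veda:2, Yara:1, Yusuf:2.
Sum = 2 + 1 + 2 + 2 + 1 + 2 = 10.

10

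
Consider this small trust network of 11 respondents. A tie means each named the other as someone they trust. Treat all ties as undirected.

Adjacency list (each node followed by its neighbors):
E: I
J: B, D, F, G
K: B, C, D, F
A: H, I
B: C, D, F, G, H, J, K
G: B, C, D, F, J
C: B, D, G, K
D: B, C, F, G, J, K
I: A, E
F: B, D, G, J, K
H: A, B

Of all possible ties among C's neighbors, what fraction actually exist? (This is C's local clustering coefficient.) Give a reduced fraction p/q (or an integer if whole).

5/6

C's neighbors: B, D, G, and K (k = 4).
Possible neighbor pairs: C(4,2) = 6. Edges among them: B–D, B–G, B–K, D–G, D–K → e = 5.
Clustering(C) = 5/6.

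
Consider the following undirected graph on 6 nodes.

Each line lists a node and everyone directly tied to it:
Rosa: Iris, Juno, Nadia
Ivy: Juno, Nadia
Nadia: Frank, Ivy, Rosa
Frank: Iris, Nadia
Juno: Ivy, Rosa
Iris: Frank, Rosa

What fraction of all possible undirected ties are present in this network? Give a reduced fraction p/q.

There are 7 edges and 6 nodes, so the maximum possible is C(6,2) = 15.
Density = 7/15.

7/15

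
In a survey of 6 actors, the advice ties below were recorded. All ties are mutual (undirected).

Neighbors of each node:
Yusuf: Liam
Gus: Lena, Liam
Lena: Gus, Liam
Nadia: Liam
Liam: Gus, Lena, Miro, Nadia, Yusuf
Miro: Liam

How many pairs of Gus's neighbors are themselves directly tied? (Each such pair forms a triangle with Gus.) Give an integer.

1

Gus's neighbors: Lena and Liam.
Neighbor pairs that are themselves tied: Gus–Lena–Liam. Each forms one triangle with Gus, for 1 in total.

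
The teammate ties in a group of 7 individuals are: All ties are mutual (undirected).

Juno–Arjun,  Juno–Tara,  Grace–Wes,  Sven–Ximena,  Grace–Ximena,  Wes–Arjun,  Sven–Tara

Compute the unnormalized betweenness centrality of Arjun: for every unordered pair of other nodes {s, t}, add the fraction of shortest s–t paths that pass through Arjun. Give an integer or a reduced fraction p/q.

3

Pairs whose geodesics pass through Arjun — Grace–Juno: 1; Wes–Juno: 1; Wes–Tara: 1.
All other pairs contribute 0.
Summing the contributions gives betweenness(Arjun) = 3.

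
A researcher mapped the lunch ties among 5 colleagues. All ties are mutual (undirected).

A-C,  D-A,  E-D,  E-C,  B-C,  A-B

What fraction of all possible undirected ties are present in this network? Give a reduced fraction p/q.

There are 6 edges and 5 nodes, so the maximum possible is C(5,2) = 10.
Density = 6/10 = 3/5.

3/5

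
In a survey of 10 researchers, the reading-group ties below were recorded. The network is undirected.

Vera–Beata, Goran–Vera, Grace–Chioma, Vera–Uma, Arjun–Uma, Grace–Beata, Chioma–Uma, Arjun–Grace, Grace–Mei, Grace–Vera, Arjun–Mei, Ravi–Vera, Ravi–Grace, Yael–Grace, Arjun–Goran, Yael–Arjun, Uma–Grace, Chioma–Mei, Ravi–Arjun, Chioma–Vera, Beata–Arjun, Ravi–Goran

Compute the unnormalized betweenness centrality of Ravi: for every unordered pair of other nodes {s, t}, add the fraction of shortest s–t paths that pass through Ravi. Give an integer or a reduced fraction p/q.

Pairs whose geodesics pass through Ravi — Goran–Grace: 1/3; Vera–Arjun: 1/5.
All other pairs contribute 0.
Summing the contributions gives betweenness(Ravi) = 8/15.

8/15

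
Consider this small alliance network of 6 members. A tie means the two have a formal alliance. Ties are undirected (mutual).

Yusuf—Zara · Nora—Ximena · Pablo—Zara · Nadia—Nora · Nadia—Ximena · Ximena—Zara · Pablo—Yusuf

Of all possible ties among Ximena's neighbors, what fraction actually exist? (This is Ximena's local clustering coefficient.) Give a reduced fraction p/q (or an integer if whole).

Ximena's neighbors: Nadia, Nora, and Zara (k = 3).
Possible neighbor pairs: C(3,2) = 3. Edges among them: Nadia–Nora → e = 1.
Clustering(Ximena) = 1/3.

1/3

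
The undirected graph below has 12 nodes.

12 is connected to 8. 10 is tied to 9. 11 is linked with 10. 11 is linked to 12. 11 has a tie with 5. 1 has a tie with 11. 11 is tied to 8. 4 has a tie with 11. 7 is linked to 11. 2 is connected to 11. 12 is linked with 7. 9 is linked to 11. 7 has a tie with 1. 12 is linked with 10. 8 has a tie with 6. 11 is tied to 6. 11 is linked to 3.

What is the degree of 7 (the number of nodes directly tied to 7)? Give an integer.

7 is directly tied to 1, 11, and 12. That is 3 neighbors, so the degree of 7 is 3.

3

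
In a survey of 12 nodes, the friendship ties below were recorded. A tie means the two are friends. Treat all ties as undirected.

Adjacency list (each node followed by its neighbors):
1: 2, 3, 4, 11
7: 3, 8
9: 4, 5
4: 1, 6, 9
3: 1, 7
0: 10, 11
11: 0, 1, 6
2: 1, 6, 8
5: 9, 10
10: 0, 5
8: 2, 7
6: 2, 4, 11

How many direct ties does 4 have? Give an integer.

4 is directly tied to 1, 6, and 9. That is 3 neighbors, so the degree of 4 is 3.

3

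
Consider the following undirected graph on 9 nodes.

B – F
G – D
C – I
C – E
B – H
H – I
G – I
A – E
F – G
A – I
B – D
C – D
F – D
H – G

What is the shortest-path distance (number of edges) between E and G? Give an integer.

One shortest route is E – C – D – G, which uses 3 edges, and at distance 2 from E we only reach {D, I}, which does not include G. So d(E,G) = 3.

3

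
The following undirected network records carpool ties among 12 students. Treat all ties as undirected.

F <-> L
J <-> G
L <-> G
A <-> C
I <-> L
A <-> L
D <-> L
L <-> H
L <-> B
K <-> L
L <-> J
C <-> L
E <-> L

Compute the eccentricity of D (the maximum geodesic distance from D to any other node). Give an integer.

2

Distances from D: A:2, B:2, C:2, E:2, F:2, G:2, H:2, I:2, J:2, K:2, L:1.
The largest is 2 (to I, H, J, G, K, E, B, C, F, and A), so the eccentricity of D is 2.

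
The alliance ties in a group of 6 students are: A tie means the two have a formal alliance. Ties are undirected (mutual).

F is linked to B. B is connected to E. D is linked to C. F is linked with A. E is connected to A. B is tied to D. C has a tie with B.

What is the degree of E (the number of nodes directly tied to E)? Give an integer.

E is directly tied to A and B. That is 2 neighbors, so the degree of E is 2.

2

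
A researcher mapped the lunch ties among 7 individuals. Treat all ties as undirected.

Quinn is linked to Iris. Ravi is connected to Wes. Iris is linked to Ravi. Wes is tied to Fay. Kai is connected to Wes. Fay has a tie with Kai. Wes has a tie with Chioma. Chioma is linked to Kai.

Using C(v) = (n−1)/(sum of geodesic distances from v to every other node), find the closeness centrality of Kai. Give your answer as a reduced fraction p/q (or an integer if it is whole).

1/2

Distances from Kai: Chioma:1, Fay:1, Iris:3, Quinn:4, Ravi:2, Wes:1. Sum = 12.
n = 7, so closeness = 6/12 = 1/2.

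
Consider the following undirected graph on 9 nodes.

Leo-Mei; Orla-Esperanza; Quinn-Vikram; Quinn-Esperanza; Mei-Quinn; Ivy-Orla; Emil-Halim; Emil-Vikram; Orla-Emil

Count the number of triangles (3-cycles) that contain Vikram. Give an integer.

0

Vikram's neighbors are Emil and Quinn, but none of them are tied to each other, so no triangle contains Vikram.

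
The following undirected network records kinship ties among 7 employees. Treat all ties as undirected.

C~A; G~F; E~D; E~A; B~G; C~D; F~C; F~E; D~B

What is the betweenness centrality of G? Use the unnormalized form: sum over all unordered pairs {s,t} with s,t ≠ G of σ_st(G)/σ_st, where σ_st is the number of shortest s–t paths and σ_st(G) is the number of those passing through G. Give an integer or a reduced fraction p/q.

1

Pairs whose geodesics pass through G — F–B: 1.
All other pairs contribute 0.
Summing the contributions gives betweenness(G) = 1.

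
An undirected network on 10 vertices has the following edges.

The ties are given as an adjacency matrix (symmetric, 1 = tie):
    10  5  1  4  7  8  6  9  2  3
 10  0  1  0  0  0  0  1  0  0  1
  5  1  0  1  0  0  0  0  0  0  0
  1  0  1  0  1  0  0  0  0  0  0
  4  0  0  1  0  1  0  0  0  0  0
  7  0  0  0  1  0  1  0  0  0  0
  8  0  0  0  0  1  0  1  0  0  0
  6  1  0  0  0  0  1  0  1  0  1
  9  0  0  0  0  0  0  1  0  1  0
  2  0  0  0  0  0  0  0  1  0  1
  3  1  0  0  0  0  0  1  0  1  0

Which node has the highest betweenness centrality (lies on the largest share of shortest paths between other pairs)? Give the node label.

6

Unnormalized betweenness of each node: 1:23/6, 2:1/2, 3:31/6, 4:3, 5:41/6, 6:44/3, 7:31/6, 8:49/6, 9:11/6, 10:59/6.
6 has the largest value, 44/3, making it the main broker — the node through which the most shortest paths run.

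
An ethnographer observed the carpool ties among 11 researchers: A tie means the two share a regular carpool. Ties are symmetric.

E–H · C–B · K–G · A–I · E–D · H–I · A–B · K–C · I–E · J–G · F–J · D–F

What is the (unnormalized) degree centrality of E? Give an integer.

E is directly tied to D, H, and I. That is 3 neighbors, so the degree of E is 3.

3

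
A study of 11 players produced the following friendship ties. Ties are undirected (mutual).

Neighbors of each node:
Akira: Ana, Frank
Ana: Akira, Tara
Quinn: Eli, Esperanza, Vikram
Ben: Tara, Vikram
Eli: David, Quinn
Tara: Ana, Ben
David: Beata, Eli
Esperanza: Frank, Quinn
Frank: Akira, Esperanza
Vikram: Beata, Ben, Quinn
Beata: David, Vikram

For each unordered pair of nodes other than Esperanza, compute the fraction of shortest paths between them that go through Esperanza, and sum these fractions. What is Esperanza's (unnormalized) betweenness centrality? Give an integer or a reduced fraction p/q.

Pairs whose geodesics pass through Esperanza — Akira–Vikram: 1/2; Akira–Beata: 1/2; Akira–David: 1; Akira–Eli: 1; Akira–Quinn: 1; Ana–Eli: 1/2; Ana–Quinn: 1/2; Ben–Frank: 1/2; Vikram–Frank: 1; Beata–Frank: 1; David–Frank: 1; Eli–Frank: 1; Quinn–Frank: 1.
All other pairs contribute 0.
Summing the contributions gives betweenness(Esperanza) = 21/2.

21/2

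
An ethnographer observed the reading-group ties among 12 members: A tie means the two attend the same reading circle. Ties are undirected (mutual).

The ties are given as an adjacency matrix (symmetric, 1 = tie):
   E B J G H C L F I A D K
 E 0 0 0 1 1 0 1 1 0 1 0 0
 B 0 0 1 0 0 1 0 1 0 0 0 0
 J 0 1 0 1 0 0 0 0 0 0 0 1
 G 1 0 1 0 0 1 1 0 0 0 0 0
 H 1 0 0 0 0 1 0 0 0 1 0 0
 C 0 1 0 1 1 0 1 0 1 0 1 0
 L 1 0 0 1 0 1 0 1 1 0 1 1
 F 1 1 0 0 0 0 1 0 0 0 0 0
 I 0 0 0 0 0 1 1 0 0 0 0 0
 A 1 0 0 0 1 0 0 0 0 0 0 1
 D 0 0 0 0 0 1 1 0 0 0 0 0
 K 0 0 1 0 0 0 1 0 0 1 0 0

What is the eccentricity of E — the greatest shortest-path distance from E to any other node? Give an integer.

Distances from E: A:1, B:2, C:2, D:2, F:1, G:1, H:1, I:2, J:2, K:2, L:1.
The largest is 2 (to J, C, I, D, K, and B), so the eccentricity of E is 2.

2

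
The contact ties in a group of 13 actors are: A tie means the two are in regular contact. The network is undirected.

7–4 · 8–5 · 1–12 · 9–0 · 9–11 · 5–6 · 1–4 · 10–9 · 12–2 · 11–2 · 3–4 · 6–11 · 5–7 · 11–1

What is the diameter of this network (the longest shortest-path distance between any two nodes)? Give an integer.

5

Eccentricity of each node (its greatest distance to any other): 0:5, 1:4, 2:4, 3:5, 4:4, 5:4, 6:4, 7:5, 8:5, 9:4, 10:5, 11:3, 12:5.
The maximum eccentricity is 5, realized for instance by the pair 3–10 via 3 – 4 – 1 – 11 – 9 – 10. So the diameter is 5.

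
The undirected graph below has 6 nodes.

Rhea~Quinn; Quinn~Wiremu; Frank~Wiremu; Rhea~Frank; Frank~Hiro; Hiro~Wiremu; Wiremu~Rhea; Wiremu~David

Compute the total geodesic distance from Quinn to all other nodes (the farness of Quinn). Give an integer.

Distances from Quinn: David:2, Frank:2, Hiro:2, Rhea:1, Wiremu:1.
Sum = 2 + 2 + 2 + 1 + 1 = 8.

8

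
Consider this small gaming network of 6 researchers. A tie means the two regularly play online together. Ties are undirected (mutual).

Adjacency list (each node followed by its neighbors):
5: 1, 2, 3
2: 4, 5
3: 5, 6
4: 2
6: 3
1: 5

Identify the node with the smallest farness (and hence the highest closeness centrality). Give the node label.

5

Farness (sum of distances to all others) for each node — 1:11, 2:9, 3:9, 4:13, 5:7, 6:13.
The smallest farness is 7, for 5, so 5 has the highest closeness.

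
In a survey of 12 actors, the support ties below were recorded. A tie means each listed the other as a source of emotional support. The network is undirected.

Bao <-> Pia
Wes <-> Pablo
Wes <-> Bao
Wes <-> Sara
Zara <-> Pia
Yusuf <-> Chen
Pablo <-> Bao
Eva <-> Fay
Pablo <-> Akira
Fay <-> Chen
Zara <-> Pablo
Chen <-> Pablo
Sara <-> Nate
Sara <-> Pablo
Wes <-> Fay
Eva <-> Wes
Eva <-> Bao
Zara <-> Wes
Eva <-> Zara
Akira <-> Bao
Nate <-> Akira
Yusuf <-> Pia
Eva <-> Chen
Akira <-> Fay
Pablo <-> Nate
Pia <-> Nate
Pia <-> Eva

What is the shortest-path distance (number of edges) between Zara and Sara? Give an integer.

One shortest route is Zara – Wes – Sara, which uses 2 edges, and Zara and Sara are not directly tied, so nothing shorter exists. So d(Zara,Sara) = 2.

2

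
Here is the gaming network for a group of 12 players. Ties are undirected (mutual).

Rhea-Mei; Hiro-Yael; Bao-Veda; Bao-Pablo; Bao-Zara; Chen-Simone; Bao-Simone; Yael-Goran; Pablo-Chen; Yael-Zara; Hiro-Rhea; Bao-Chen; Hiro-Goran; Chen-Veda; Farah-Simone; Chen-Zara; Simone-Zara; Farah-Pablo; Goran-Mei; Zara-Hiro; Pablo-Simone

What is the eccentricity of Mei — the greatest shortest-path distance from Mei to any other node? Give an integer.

Distances from Mei: Bao:4, Chen:4, Farah:5, Goran:1, Hiro:2, Pablo:5, Rhea:1, Simone:4, Veda:5, Yael:2, Zara:3.
The largest is 5 (to Pablo, Veda, and Farah), so the eccentricity of Mei is 5.

5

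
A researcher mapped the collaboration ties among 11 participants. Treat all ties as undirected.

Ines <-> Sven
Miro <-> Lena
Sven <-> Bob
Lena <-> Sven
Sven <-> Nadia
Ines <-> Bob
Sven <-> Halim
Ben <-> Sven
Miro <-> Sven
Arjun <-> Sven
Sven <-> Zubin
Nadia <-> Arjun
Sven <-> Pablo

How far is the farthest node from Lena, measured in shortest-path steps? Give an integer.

2

Distances from Lena: Arjun:2, Ben:2, Bob:2, Halim:2, Ines:2, Miro:1, Nadia:2, Pablo:2, Sven:1, Zubin:2.
The largest is 2 (to Ines, Ben, Bob, Zubin, Pablo, Halim, Nadia, and Arjun), so the eccentricity of Lena is 2.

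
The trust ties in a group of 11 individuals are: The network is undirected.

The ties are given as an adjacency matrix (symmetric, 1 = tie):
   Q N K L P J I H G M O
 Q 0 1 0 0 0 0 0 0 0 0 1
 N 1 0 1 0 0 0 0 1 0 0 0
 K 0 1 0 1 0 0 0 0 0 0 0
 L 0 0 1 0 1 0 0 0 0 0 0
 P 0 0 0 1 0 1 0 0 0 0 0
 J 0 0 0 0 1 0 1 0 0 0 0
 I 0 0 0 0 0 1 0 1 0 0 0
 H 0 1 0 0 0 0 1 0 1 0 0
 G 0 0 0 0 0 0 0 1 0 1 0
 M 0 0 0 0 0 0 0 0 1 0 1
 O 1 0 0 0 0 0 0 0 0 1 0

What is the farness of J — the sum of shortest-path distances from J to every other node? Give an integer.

28

Distances from J: G:3, H:2, I:1, K:3, L:2, M:4, N:3, O:5, P:1, Q:4.
Sum = 3 + 2 + 1 + 3 + 2 + 4 + 3 + 5 + 1 + 4 = 28.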